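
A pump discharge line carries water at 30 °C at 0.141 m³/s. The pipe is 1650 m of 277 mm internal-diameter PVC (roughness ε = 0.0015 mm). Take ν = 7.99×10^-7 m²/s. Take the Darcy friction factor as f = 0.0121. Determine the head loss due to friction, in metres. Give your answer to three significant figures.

h_f ≈ 20.1 m

V = 4Q/(πD²) = 4·0.141/(π·0.277²) = 2.340 m/s
h_f = f(L/D)V²/(2g) = 0.01210·(1650/0.277)·2.340²/(2·9.81) = 20.11 m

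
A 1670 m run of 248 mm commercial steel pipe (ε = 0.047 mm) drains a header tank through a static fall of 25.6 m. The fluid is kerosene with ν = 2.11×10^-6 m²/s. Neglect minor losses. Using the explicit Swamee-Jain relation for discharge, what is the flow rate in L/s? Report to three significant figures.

Q ≈ 103 L/s

Swamee-Jain (Type II): Q = -0.965·√(gD⁵h_f/L)·ln[ε/(3.7D) + √(3.17ν²L/(gD³h_f))]
√(gD⁵h_f/L) = √(9.81·0.248⁵·25.6/1670) = 0.01188
ε/(3.7D) = 5.12×10^-5; √(3.17ν²L/(gD³h_f)) = 7.84×10^-5
Q = -0.965·0.01188·ln(1.297×10^-4) = 0.1026 m³/s
Check: V = 2.12 m/s, Re = 2.50×10^5, f = 0.01658, h_f = 25.7 m ≈ 25.6 m ✓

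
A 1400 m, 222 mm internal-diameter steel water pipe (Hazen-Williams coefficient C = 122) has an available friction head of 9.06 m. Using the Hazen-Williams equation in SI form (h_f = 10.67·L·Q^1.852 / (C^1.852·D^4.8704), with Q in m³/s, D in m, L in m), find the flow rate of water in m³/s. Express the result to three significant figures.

Rearranging: Q = [h_f·C^1.852·D^4.8704 / (10.67·L)]^(1/1.852)
Q = [9.06·122^1.852·0.222^4.8704 / (10.67·1400)]^0.540 = 0.04268 m³/s

Q ≈ 0.0427 m³/s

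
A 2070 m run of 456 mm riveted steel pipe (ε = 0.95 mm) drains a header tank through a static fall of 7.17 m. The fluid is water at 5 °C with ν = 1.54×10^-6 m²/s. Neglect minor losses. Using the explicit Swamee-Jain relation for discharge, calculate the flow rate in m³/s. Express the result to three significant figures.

Q ≈ 0.185 m³/s

Swamee-Jain (Type II): Q = -0.965·√(gD⁵h_f/L)·ln[ε/(3.7D) + √(3.17ν²L/(gD³h_f))]
√(gD⁵h_f/L) = √(9.81·0.456⁵·7.17/2070) = 0.02588
ε/(3.7D) = 5.63×10^-4; √(3.17ν²L/(gD³h_f)) = 4.83×10^-5
Q = -0.965·0.02588·ln(6.114×10^-4) = 0.1848 m³/s
Check: V = 1.13 m/s, Re = 3.35×10^5, f = 0.02434, h_f = 7.21 m ≈ 7.17 m ✓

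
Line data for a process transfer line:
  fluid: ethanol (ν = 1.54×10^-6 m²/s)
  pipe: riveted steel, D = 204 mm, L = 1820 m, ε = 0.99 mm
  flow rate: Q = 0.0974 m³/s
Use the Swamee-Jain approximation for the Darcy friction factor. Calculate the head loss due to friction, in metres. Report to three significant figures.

h_f ≈ 123 m

V = 4Q/(πD²) = 4·0.0974/(π·0.204²) = 2.980 m/s
Re = VD/ν = 2.980·0.204/1.54×10^-6 = 3.95×10^5 → turbulent
ε/D = 0.99/204 = 0.00485
Swamee-Jain: f = 0.03046
h_f = f(L/D)V²/(2g) = 0.03046·(1820/0.204)·2.980²/(2·9.81) = 123.0 m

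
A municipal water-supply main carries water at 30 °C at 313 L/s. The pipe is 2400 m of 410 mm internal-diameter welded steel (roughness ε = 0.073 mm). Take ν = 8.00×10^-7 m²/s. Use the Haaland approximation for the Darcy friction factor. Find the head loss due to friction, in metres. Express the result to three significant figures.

V = 4Q/(πD²) = 4·0.313/(π·0.410²) = 2.371 m/s
Re = VD/ν = 2.371·0.410/8.00×10^-7 = 1.22×10^6 → turbulent
ε/D = 0.073/410 = 1.78×10^-4
Haaland: f = 0.01420
h_f = f(L/D)V²/(2g) = 0.01420·(2400/0.410)·2.371²/(2·9.81) = 23.82 m

h_f ≈ 23.8 m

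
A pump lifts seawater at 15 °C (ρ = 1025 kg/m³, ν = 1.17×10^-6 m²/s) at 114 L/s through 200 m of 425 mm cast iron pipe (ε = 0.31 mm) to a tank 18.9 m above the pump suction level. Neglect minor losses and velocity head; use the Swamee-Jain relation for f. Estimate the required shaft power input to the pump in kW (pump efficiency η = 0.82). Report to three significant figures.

V = 4Q/(πD²) = 0.8036 m/s; Re = 2.92×10^5; ε/D = 7.29×10^-4; f = 0.01957
h_f = f(L/D)V²/2g = 0.3031 m
Total head H = z + h_f = 18.9 + 0.3031 = 19.20 m
P_hyd = ρgQH = 1025·9.81·0.114·19.20 = 22.01 kW
P_shaft = P_hyd/η = 22.01/0.82 = 26.84 kW

P_shaft ≈ 26.8 kW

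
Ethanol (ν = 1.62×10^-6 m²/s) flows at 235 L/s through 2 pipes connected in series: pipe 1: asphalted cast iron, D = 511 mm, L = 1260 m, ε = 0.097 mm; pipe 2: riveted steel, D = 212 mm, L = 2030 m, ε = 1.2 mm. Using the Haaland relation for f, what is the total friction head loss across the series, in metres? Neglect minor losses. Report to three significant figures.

H ≈ 688 m

Pipe 1: V = 1.146 m/s, Re = 3.61×10^5, ε/D = 1.90×10^-4, f = 0.01566, h_1 = f(L/D)V²/2g = 2.585 m
Pipe 2: V = 6.657 m/s, Re = 8.71×10^5, ε/D = 0.00566, f = 0.03170, h_2 = f(L/D)V²/2g = 685.6 m
Series → Q common, losses add: H = Σh = 688.2 m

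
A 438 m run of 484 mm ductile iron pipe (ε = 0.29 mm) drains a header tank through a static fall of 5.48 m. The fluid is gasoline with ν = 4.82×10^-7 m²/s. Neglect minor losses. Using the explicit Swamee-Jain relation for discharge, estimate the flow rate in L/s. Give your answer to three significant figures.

Q ≈ 478 L/s

Swamee-Jain (Type II): Q = -0.965·√(gD⁵h_f/L)·ln[ε/(3.7D) + √(3.17ν²L/(gD³h_f))]
√(gD⁵h_f/L) = √(9.81·0.484⁵·5.48/438) = 0.05710
ε/(3.7D) = 1.62×10^-4; √(3.17ν²L/(gD³h_f)) = 7.27×10^-6
Q = -0.965·0.05710·ln(1.692×10^-4) = 0.4785 m³/s
Check: V = 2.60 m/s, Re = 2.61×10^6, f = 0.01763, h_f = 5.50 m ≈ 5.48 m ✓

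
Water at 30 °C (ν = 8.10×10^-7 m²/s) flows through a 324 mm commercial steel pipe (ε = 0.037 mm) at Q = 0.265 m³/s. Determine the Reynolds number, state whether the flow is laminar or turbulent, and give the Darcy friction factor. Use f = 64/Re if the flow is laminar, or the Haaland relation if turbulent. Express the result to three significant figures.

Re ≈ 1.29×10^6; turbulent; f ≈ 0.0133

V = 4Q/(πD²) = 3.214 m/s
Re = VD/ν = 3.214·0.324/8.10×10^-7 = 1.29×10^6
Re > 4000 → turbulent; ε/D = 1.14×10^-4
Haaland: f = 0.01330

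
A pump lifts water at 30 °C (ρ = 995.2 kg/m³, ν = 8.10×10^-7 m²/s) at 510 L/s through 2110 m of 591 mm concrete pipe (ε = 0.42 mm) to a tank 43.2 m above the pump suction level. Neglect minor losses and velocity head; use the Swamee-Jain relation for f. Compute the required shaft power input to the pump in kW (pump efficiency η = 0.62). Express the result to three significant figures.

P_shaft ≈ 440 kW

V = 4Q/(πD²) = 1.859 m/s; Re = 1.36×10^6; ε/D = 7.11×10^-4; f = 0.01847
h_f = f(L/D)V²/2g = 11.62 m
Total head H = z + h_f = 43.2 + 11.62 = 54.82 m
P_hyd = ρgQH = 995.2·9.81·0.510·54.82 = 272.9 kW
P_shaft = P_hyd/η = 272.9/0.62 = 440.2 kW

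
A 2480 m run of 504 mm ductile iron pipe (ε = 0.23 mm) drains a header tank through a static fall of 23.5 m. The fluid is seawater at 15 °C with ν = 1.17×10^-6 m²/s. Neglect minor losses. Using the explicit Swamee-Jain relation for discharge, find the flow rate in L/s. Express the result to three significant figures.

Swamee-Jain (Type II): Q = -0.965·√(gD⁵h_f/L)·ln[ε/(3.7D) + √(3.17ν²L/(gD³h_f))]
√(gD⁵h_f/L) = √(9.81·0.504⁵·23.5/2480) = 0.05498
ε/(3.7D) = 1.23×10^-4; √(3.17ν²L/(gD³h_f)) = 1.91×10^-5
Q = -0.965·0.05498·ln(1.424×10^-4) = 0.4699 m³/s
Check: V = 2.36 m/s, Re = 1.01×10^6, f = 0.01699, h_f = 23.6 m ≈ 23.5 m ✓

Q ≈ 470 L/s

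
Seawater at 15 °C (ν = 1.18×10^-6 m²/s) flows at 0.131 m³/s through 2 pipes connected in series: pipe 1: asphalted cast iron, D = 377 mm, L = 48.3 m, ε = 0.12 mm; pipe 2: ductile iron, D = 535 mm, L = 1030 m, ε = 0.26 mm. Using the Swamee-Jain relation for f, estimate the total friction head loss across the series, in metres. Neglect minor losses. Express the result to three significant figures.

H ≈ 0.766 m

Pipe 1: V = 1.174 m/s, Re = 3.75×10^5, ε/D = 3.18×10^-4, f = 0.01687, h_1 = f(L/D)V²/2g = 0.1517 m
Pipe 2: V = 0.5827 m/s, Re = 2.64×10^5, ε/D = 4.86×10^-4, f = 0.01842, h_2 = f(L/D)V²/2g = 0.6138 m
Series → Q common, losses add: H = Σh = 0.7655 m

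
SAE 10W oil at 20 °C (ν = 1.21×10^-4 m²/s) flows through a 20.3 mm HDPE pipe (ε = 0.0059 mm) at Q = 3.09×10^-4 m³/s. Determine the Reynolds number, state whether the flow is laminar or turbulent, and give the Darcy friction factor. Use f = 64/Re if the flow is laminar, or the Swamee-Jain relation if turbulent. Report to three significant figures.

Re ≈ 160; laminar; f = 64/Re ≈ 0.400

V = 4Q/(πD²) = 0.9547 m/s
Re = VD/ν = 0.9547·0.0203/1.21×10^-4 = 160
Re < 2300 → laminar → f = 64/Re = 0.3996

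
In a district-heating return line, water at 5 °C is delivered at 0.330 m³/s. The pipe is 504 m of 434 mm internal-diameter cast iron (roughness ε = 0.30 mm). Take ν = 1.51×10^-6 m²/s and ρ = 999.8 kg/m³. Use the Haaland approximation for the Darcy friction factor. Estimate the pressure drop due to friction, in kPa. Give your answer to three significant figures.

Δp ≈ 53.6 kPa

V = 4Q/(πD²) = 4·0.330/(π·0.434²) = 2.231 m/s
Re = VD/ν = 2.231·0.434/1.51×10^-6 = 6.41×10^5 → turbulent
ε/D = 0.30/434 = 6.91×10^-4
Haaland: f = 0.01855
h_f = f(L/D)V²/(2g) = 0.01855·(504/0.434)·2.231²/(2·9.81) = 5.464 m
Δp = ρg·h_f = 999.8·9.81·5.464 = 53.59 kPa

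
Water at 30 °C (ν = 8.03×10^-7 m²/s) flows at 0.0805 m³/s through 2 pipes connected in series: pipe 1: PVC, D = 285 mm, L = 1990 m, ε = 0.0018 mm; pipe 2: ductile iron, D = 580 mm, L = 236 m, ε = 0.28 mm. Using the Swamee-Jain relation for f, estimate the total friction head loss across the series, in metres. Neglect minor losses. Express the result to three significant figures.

H ≈ 7.66 m

Pipe 1: V = 1.262 m/s, Re = 4.48×10^5, ε/D = 6.32×10^-6, f = 0.01345, h_1 = f(L/D)V²/2g = 7.621 m
Pipe 2: V = 0.3047 m/s, Re = 2.20×10^5, ε/D = 4.83×10^-4, f = 0.01868, h_2 = f(L/D)V²/2g = 0.03597 m
Series → Q common, losses add: H = Σh = 7.657 m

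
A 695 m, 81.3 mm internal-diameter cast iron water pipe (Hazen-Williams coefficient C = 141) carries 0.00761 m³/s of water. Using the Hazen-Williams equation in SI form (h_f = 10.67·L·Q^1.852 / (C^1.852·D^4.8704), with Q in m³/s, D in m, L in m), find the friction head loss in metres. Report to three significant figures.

h_f = 10.67·695·0.00761^1.852 / (141^1.852·0.0813^4.8704) = 18.81 m

h_f ≈ 18.8 m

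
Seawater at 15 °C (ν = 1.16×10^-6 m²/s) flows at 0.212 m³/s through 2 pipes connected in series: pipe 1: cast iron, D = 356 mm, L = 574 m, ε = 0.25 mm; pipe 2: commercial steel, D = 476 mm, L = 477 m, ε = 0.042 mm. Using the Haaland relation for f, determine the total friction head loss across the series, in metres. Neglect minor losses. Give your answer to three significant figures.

H ≈ 7.96 m

Pipe 1: V = 2.130 m/s, Re = 6.54×10^5, ε/D = 7.02×10^-4, f = 0.01860, h_1 = f(L/D)V²/2g = 6.935 m
Pipe 2: V = 1.191 m/s, Re = 4.89×10^5, ε/D = 8.82×10^-5, f = 0.01417, h_2 = f(L/D)V²/2g = 1.027 m
Series → Q common, losses add: H = Σh = 7.962 m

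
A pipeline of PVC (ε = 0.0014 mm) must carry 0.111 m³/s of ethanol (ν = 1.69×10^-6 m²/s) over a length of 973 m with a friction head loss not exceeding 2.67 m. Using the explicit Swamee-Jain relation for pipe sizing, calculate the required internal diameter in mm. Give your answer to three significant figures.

Swamee-Jain (Type III): D = 0.66·[ε^1.25·(LQ²/(gh_f))^4.75 + ν·Q^9.4·(L/(gh_f))^5.2]^0.04
LQ²/(gh_f) = 0.4577; L/(gh_f) = 37.15
Term 1 = ε^1.25·(…)^4.75 = 1.18×10^-9; Term 2 = ν·Q^9.4·(…)^5.2 = 2.62×10^-7
D = 0.66·(1.18×10^-9 + 2.62×10^-7)^0.04 = 0.3600 m = 360 mm
Check: V = 1.09 m/s, Re = 2.32×10^5, f = 0.01513, h_f = 2.48 m ≈ 2.67 m ✓

D ≈ 360 mm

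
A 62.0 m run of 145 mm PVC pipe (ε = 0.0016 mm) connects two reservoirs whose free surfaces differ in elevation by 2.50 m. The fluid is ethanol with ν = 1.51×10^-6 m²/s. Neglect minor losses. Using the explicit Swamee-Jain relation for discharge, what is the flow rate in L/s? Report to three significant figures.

Swamee-Jain (Type II): Q = -0.965·√(gD⁵h_f/L)·ln[ε/(3.7D) + √(3.17ν²L/(gD³h_f))]
√(gD⁵h_f/L) = √(9.81·0.145⁵·2.50/62.0) = 0.005035
ε/(3.7D) = 2.98×10^-6; √(3.17ν²L/(gD³h_f)) = 7.74×10^-5
Q = -0.965·0.005035·ln(8.040×10^-5) = 0.04581 m³/s
Check: V = 2.77 m/s, Re = 2.66×10^5, f = 0.01482, h_f = 2.49 m ≈ 2.50 m ✓

Q ≈ 45.8 L/s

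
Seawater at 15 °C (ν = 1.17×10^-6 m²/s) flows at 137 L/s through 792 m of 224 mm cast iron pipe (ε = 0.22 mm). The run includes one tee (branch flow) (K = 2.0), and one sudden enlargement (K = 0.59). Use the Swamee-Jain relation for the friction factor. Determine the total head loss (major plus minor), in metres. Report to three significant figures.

H_L ≈ 45.4 m

V = 4Q/(πD²) = 3.476 m/s; V²/2g = 0.6160 m
Re = 6.66×10^5, ε/D = 9.82×10^-4 → f = 0.02012 (Swamee-Jain)
Major: h_f = f(L/D)·V²/2g = 0.02012·3536·0.6160 = 43.81 m
Minor: ΣK = 2.59; h_m = ΣK·V²/2g = 1.595 m
Total H_L = 43.81 + 1.595 = 45.41 m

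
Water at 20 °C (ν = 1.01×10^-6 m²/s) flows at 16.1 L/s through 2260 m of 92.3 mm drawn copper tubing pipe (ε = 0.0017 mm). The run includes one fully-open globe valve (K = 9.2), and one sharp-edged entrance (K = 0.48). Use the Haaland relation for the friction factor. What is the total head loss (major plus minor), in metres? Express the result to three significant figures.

V = 4Q/(πD²) = 2.406 m/s; V²/2g = 0.2951 m
Re = 2.20×10^5, ε/D = 1.84×10^-5 → f = 0.01534 (Haaland)
Major: h_f = f(L/D)·V²/2g = 0.01534·24485·0.2951 = 110.8 m
Minor: ΣK = 9.68; h_m = ΣK·V²/2g = 2.857 m
Total H_L = 110.8 + 2.857 = 113.7 m

H_L ≈ 114 m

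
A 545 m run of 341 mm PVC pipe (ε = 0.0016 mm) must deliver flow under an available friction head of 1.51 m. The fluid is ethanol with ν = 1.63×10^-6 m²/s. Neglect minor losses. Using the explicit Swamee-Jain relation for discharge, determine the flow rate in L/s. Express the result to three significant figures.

Q ≈ 101 L/s

Swamee-Jain (Type II): Q = -0.965·√(gD⁵h_f/L)·ln[ε/(3.7D) + √(3.17ν²L/(gD³h_f))]
√(gD⁵h_f/L) = √(9.81·0.341⁵·1.51/545) = 0.01119
ε/(3.7D) = 1.27×10^-6; √(3.17ν²L/(gD³h_f)) = 8.84×10^-5
Q = -0.965·0.01119·ln(8.967×10^-5) = 0.1007 m³/s
Check: V = 1.10 m/s, Re = 2.31×10^5, f = 0.01516, h_f = 1.50 m ≈ 1.51 m ✓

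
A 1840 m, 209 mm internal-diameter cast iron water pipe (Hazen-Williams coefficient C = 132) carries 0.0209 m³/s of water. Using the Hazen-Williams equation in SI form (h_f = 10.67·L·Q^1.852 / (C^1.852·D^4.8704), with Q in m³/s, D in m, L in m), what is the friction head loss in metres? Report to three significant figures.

h_f ≈ 3.68 m

h_f = 10.67·1840·0.0209^1.852 / (132^1.852·0.209^4.8704) = 3.679 m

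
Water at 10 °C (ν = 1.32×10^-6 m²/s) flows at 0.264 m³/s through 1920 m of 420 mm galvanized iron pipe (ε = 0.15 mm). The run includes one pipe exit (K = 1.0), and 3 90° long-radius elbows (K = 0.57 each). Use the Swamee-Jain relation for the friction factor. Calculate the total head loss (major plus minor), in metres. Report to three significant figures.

H_L ≈ 14.6 m

V = 4Q/(πD²) = 1.906 m/s; V²/2g = 0.1851 m
Re = 6.06×10^5, ε/D = 3.57×10^-4 → f = 0.01662 (Swamee-Jain)
Major: h_f = f(L/D)·V²/2g = 0.01662·4571·0.1851 = 14.06 m
Minor: ΣK = 2.71; h_m = ΣK·V²/2g = 0.5015 m
Total H_L = 14.06 + 0.5015 = 14.56 m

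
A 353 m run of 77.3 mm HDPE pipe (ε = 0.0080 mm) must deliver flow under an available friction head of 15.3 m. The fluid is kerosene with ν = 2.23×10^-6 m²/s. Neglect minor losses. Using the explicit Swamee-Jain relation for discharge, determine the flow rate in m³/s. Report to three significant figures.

Q ≈ 0.00844 m³/s

Swamee-Jain (Type II): Q = -0.965·√(gD⁵h_f/L)·ln[ε/(3.7D) + √(3.17ν²L/(gD³h_f))]
√(gD⁵h_f/L) = √(9.81·0.0773⁵·15.3/353) = 0.001083
ε/(3.7D) = 2.80×10^-5; √(3.17ν²L/(gD³h_f)) = 2.83×10^-4
Q = -0.965·0.001083·ln(3.113×10^-4) = 0.008441 m³/s
Check: V = 1.80 m/s, Re = 6.23×10^4, f = 0.02024, h_f = 15.2 m ≈ 15.3 m ✓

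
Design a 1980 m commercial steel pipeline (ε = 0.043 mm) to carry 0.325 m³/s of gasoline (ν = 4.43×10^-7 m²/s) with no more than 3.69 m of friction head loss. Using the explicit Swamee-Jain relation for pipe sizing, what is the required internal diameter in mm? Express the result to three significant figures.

D ≈ 571 mm

Swamee-Jain (Type III): D = 0.66·[ε^1.25·(LQ²/(gh_f))^4.75 + ν·Q^9.4·(L/(gh_f))^5.2]^0.04
LQ²/(gh_f) = 5.777; L/(gh_f) = 54.70
Term 1 = ε^1.25·(…)^4.75 = 0.0145; Term 2 = ν·Q^9.4·(…)^5.2 = 0.0125
D = 0.66·(0.0145 + 0.0125)^0.04 = 0.5711 m = 571 mm
Check: V = 1.27 m/s, Re = 1.64×10^6, f = 0.01259, h_f = 3.58 m ≈ 3.69 m ✓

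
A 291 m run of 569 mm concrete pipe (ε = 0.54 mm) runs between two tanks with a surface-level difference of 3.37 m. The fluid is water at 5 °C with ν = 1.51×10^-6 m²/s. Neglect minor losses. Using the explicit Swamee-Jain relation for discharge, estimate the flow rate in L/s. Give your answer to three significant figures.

Swamee-Jain (Type II): Q = -0.965·√(gD⁵h_f/L)·ln[ε/(3.7D) + √(3.17ν²L/(gD³h_f))]
√(gD⁵h_f/L) = √(9.81·0.569⁵·3.37/291) = 0.08232
ε/(3.7D) = 2.56×10^-4; √(3.17ν²L/(gD³h_f)) = 1.86×10^-5
Q = -0.965·0.08232·ln(2.751×10^-4) = 0.6512 m³/s
Check: V = 2.56 m/s, Re = 9.65×10^5, f = 0.01981, h_f = 3.39 m ≈ 3.37 m ✓

Q ≈ 651 L/s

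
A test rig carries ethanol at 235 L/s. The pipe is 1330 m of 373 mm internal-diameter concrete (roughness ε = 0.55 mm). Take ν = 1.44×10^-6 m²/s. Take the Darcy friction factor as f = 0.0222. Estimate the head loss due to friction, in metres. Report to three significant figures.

V = 4Q/(πD²) = 4·0.235/(π·0.373²) = 2.151 m/s
h_f = f(L/D)V²/(2g) = 0.02220·(1330/0.373)·2.151²/(2·9.81) = 18.66 m

h_f ≈ 18.7 m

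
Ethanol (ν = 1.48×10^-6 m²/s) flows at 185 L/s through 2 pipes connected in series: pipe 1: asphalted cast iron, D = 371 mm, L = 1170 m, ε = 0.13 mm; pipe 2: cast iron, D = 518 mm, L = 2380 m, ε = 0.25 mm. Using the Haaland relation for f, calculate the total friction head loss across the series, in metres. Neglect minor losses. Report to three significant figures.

H ≈ 11.1 m

Pipe 1: V = 1.711 m/s, Re = 4.29×10^5, ε/D = 3.50×10^-4, f = 0.01670, h_1 = f(L/D)V²/2g = 7.862 m
Pipe 2: V = 0.8779 m/s, Re = 3.07×10^5, ε/D = 4.83×10^-4, f = 0.01794, h_2 = f(L/D)V²/2g = 3.238 m
Series → Q common, losses add: H = Σh = 11.10 m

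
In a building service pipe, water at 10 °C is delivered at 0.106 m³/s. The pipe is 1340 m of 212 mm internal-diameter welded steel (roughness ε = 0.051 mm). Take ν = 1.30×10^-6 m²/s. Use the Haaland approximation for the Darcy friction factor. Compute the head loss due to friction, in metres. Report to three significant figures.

h_f ≈ 45.6 m

V = 4Q/(πD²) = 4·0.106/(π·0.212²) = 3.003 m/s
Re = VD/ν = 3.003·0.212/1.30×10^-6 = 4.90×10^5 → turbulent
ε/D = 0.051/212 = 2.41×10^-4
Haaland: f = 0.01568
h_f = f(L/D)V²/(2g) = 0.01568·(1340/0.212)·3.003²/(2·9.81) = 45.56 m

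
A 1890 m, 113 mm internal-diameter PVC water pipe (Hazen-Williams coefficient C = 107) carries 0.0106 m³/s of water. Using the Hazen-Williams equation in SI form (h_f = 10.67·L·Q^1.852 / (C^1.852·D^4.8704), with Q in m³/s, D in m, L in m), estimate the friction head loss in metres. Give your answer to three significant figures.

h_f = 10.67·1890·0.0106^1.852 / (107^1.852·0.113^4.8704) = 31.69 m

h_f ≈ 31.7 m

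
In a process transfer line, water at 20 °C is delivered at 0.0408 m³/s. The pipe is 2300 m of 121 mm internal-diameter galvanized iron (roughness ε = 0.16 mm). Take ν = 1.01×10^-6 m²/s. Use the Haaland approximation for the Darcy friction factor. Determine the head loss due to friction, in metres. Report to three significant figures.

h_f ≈ 263 m

V = 4Q/(πD²) = 4·0.0408/(π·0.121²) = 3.548 m/s
Re = VD/ν = 3.548·0.121/1.01×10^-6 = 4.25×10^5 → turbulent
ε/D = 0.16/121 = 0.00132
Haaland: f = 0.02159
h_f = f(L/D)V²/(2g) = 0.02159·(2300/0.121)·3.548²/(2·9.81) = 263.3 m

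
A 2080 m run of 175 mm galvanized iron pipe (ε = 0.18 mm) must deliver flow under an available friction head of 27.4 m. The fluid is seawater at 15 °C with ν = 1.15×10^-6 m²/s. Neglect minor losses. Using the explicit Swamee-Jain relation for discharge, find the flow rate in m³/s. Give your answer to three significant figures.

Q ≈ 0.0353 m³/s

Swamee-Jain (Type II): Q = -0.965·√(gD⁵h_f/L)·ln[ε/(3.7D) + √(3.17ν²L/(gD³h_f))]
√(gD⁵h_f/L) = √(9.81·0.175⁵·27.4/2080) = 0.004605
ε/(3.7D) = 2.78×10^-4; √(3.17ν²L/(gD³h_f)) = 7.78×10^-5
Q = -0.965·0.004605·ln(3.558×10^-4) = 0.03529 m³/s
Check: V = 1.47 m/s, Re = 2.23×10^5, f = 0.02117, h_f = 27.6 m ≈ 27.4 m ✓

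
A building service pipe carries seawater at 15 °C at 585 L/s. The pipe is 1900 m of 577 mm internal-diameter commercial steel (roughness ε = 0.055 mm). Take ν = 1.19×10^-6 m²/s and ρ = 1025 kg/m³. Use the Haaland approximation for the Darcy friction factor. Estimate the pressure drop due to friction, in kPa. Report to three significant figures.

Δp ≈ 111 kPa

V = 4Q/(πD²) = 4·0.585/(π·0.577²) = 2.237 m/s
Re = VD/ν = 2.237·0.577/1.19×10^-6 = 1.08×10^6 → turbulent
ε/D = 0.055/577 = 9.53×10^-5
Haaland: f = 0.01317
h_f = f(L/D)V²/(2g) = 0.01317·(1900/0.577)·2.237²/(2·9.81) = 11.06 m
Δp = ρg·h_f = 1025·9.81·11.06 = 111.2 kPa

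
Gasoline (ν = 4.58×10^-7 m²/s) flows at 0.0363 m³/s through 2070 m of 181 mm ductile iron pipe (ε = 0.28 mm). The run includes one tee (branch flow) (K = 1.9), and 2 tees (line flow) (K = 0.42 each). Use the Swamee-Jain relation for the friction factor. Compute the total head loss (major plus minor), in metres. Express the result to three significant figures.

H_L ≈ 26.3 m

V = 4Q/(πD²) = 1.411 m/s; V²/2g = 0.1014 m
Re = 5.58×10^5, ε/D = 0.00155 → f = 0.02241 (Swamee-Jain)
Major: h_f = f(L/D)·V²/2g = 0.02241·11436·0.1014 = 25.99 m
Minor: ΣK = 2.74; h_m = ΣK·V²/2g = 0.2780 m
Total H_L = 25.99 + 0.2780 = 26.27 m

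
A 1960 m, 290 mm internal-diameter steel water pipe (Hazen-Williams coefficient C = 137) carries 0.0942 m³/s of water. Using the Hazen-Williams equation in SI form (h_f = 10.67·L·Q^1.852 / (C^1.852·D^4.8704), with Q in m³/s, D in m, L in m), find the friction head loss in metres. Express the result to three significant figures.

h_f ≈ 12.1 m

h_f = 10.67·1960·0.0942^1.852 / (137^1.852·0.290^4.8704) = 12.06 m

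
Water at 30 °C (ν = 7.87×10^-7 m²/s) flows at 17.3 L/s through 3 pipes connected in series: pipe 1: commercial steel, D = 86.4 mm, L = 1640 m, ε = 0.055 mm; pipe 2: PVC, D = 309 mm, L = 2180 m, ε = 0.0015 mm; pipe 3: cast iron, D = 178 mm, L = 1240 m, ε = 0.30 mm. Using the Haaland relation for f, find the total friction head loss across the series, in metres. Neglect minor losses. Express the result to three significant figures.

Pipe 1: V = 2.951 m/s, Re = 3.24×10^5, ε/D = 6.37×10^-4, f = 0.01875, h_1 = f(L/D)V²/2g = 157.9 m
Pipe 2: V = 0.2307 m/s, Re = 9.06×10^4, ε/D = 4.85×10^-6, f = 0.01821, h_2 = f(L/D)V²/2g = 0.3486 m
Pipe 3: V = 0.6952 m/s, Re = 1.57×10^5, ε/D = 0.00169, f = 0.02354, h_3 = f(L/D)V²/2g = 4.039 m
Series → Q common, losses add: H = Σh = 162.3 m

H ≈ 162 m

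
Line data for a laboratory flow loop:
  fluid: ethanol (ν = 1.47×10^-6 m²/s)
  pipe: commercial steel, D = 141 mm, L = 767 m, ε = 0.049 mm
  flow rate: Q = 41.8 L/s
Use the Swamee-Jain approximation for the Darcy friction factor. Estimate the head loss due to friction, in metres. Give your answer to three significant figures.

h_f ≈ 35.0 m

V = 4Q/(πD²) = 4·0.0418/(π·0.141²) = 2.677 m/s
Re = VD/ν = 2.677·0.141/1.47×10^-6 = 2.57×10^5 → turbulent
ε/D = 0.049/141 = 3.48×10^-4
Swamee-Jain: f = 0.01763
h_f = f(L/D)V²/(2g) = 0.01763·(767/0.141)·2.677²/(2·9.81) = 35.03 m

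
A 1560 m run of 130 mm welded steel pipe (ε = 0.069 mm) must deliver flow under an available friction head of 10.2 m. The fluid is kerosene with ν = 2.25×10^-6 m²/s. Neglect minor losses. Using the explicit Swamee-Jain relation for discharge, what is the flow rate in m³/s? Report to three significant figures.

Q ≈ 0.0114 m³/s

Swamee-Jain (Type II): Q = -0.965·√(gD⁵h_f/L)·ln[ε/(3.7D) + √(3.17ν²L/(gD³h_f))]
√(gD⁵h_f/L) = √(9.81·0.130⁵·10.2/1560) = 0.001543
ε/(3.7D) = 1.43×10^-4; √(3.17ν²L/(gD³h_f)) = 3.37×10^-4
Q = -0.965·0.001543·ln(4.809×10^-4) = 0.01138 m³/s
Check: V = 0.857 m/s, Re = 4.95×10^4, f = 0.02276, h_f = 10.2 m ≈ 10.2 m ✓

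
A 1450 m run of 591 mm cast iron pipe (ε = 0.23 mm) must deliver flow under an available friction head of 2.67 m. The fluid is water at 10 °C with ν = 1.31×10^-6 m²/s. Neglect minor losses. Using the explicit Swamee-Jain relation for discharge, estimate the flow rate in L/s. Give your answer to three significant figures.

Q ≈ 308 L/s

Swamee-Jain (Type II): Q = -0.965·√(gD⁵h_f/L)·ln[ε/(3.7D) + √(3.17ν²L/(gD³h_f))]
√(gD⁵h_f/L) = √(9.81·0.591⁵·2.67/1450) = 0.03609
ε/(3.7D) = 1.05×10^-4; √(3.17ν²L/(gD³h_f)) = 3.82×10^-5
Q = -0.965·0.03609·ln(1.434×10^-4) = 0.3082 m³/s
Check: V = 1.12 m/s, Re = 5.07×10^5, f = 0.01703, h_f = 2.69 m ≈ 2.67 m ✓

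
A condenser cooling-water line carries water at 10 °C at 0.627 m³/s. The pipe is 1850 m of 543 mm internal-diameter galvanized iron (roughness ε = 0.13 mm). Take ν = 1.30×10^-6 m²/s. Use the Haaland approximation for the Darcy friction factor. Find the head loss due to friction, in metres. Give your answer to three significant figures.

h_f ≈ 19.0 m

V = 4Q/(πD²) = 4·0.627/(π·0.543²) = 2.708 m/s
Re = VD/ν = 2.708·0.543/1.30×10^-6 = 1.13×10^6 → turbulent
ε/D = 0.13/543 = 2.39×10^-4
Haaland: f = 0.01494
h_f = f(L/D)V²/(2g) = 0.01494·(1850/0.543)·2.708²/(2·9.81) = 19.02 m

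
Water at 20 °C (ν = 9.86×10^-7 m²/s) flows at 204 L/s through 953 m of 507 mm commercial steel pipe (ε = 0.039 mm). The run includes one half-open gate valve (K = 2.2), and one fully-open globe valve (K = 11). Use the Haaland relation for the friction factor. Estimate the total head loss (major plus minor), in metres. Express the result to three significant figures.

V = 4Q/(πD²) = 1.010 m/s; V²/2g = 0.05204 m
Re = 5.20×10^5, ε/D = 7.69×10^-5 → f = 0.01393 (Haaland)
Major: h_f = f(L/D)·V²/2g = 0.01393·1880·0.05204 = 1.363 m
Minor: ΣK = 13.2; h_m = ΣK·V²/2g = 0.6869 m
Total H_L = 1.363 + 0.6869 = 2.050 m

H_L ≈ 2.05 m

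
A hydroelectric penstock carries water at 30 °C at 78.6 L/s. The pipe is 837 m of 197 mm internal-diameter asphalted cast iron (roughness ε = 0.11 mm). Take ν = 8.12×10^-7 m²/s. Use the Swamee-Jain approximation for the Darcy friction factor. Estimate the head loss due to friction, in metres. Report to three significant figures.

h_f ≈ 25.9 m

V = 4Q/(πD²) = 4·0.0786/(π·0.197²) = 2.579 m/s
Re = VD/ν = 2.579·0.197/8.12×10^-7 = 6.26×10^5 → turbulent
ε/D = 0.11/197 = 5.58×10^-4
Swamee-Jain: f = 0.01796
h_f = f(L/D)V²/(2g) = 0.01796·(837/0.197)·2.579²/(2·9.81) = 25.86 m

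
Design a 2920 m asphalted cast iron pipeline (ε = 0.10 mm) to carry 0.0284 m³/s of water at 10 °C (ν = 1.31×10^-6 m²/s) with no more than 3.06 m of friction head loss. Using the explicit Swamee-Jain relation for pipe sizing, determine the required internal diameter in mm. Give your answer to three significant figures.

Swamee-Jain (Type III): D = 0.66·[ε^1.25·(LQ²/(gh_f))^4.75 + ν·Q^9.4·(L/(gh_f))^5.2]^0.04
LQ²/(gh_f) = 0.07846; L/(gh_f) = 97.27
Term 1 = ε^1.25·(…)^4.75 = 5.62×10^-11; Term 2 = ν·Q^9.4·(…)^5.2 = 8.24×10^-11
D = 0.66·(5.62×10^-11 + 8.24×10^-11)^0.04 = 0.2662 m = 266 mm
Check: V = 0.510 m/s, Re = 1.04×10^5, f = 0.01976, h_f = 2.88 m ≈ 3.06 m ✓

D ≈ 266 mm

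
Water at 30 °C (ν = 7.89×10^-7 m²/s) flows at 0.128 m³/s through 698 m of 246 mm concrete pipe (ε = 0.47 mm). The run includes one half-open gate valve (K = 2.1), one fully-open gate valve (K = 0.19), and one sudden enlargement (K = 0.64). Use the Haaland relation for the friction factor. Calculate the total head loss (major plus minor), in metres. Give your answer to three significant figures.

H_L ≈ 25.6 m

V = 4Q/(πD²) = 2.693 m/s; V²/2g = 0.3697 m
Re = 8.40×10^5, ε/D = 0.00191 → f = 0.02338 (Haaland)
Major: h_f = f(L/D)·V²/2g = 0.02338·2837·0.3697 = 24.53 m
Minor: ΣK = 2.93; h_m = ΣK·V²/2g = 1.083 m
Total H_L = 24.53 + 1.083 = 25.61 m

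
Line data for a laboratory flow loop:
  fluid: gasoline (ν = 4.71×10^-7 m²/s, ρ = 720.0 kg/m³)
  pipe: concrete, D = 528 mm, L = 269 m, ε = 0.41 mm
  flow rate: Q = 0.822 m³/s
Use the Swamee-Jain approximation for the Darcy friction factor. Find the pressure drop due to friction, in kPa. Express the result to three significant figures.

Δp ≈ 48.1 kPa

V = 4Q/(πD²) = 4·0.822/(π·0.528²) = 3.754 m/s
Re = VD/ν = 3.754·0.528/4.71×10^-7 = 4.21×10^6 → turbulent
ε/D = 0.41/528 = 7.77×10^-4
Swamee-Jain: f = 0.01861
h_f = f(L/D)V²/(2g) = 0.01861·(269/0.528)·3.754²/(2·9.81) = 6.810 m
Δp = ρg·h_f = 720.0·9.81·6.810 = 48.10 kPa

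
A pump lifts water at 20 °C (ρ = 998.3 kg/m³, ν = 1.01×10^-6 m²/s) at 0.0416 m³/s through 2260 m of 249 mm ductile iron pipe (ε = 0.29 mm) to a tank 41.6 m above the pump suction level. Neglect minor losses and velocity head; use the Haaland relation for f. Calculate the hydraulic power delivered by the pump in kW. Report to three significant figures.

V = 4Q/(πD²) = 0.8543 m/s; Re = 2.11×10^5; ε/D = 0.00116; f = 0.02149
h_f = f(L/D)V²/2g = 7.257 m
Total head H = z + h_f = 41.6 + 7.257 = 48.86 m
P_hyd = ρgQH = 998.3·9.81·0.0416·48.86 = 19.90 kW

P_hyd ≈ 19.9 kW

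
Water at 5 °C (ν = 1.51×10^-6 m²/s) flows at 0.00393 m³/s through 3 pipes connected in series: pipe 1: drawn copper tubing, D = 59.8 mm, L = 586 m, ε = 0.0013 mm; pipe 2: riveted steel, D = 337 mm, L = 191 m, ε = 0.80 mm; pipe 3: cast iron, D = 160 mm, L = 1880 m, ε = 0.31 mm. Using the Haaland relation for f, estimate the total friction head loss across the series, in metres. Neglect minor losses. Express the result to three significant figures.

H ≈ 20.5 m

Pipe 1: V = 1.399 m/s, Re = 5.54×10^4, ε/D = 2.17×10^-5, f = 0.02030, h_1 = f(L/D)V²/2g = 19.85 m
Pipe 2: V = 0.04406 m/s, Re = 9830, ε/D = 0.00237, f = 0.03417, h_2 = f(L/D)V²/2g = 0.001916 m
Pipe 3: V = 0.1955 m/s, Re = 2.07×10^4, ε/D = 0.00194, f = 0.02921, h_3 = f(L/D)V²/2g = 0.6682 m
Series → Q common, losses add: H = Σh = 20.52 m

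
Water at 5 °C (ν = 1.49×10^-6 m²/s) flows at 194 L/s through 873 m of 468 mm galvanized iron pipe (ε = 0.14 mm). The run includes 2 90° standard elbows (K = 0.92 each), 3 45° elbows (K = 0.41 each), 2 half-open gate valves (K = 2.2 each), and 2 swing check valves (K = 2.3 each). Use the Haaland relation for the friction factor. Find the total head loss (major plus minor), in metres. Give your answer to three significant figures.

V = 4Q/(πD²) = 1.128 m/s; V²/2g = 0.06482 m
Re = 3.54×10^5, ε/D = 2.99×10^-4 → f = 0.01656 (Haaland)
Major: h_f = f(L/D)·V²/2g = 0.01656·1865·0.06482 = 2.002 m
Minor: ΣK = 12.1; h_m = ΣK·V²/2g = 0.7824 m
Total H_L = 2.002 + 0.7824 = 2.785 m

H_L ≈ 2.78 m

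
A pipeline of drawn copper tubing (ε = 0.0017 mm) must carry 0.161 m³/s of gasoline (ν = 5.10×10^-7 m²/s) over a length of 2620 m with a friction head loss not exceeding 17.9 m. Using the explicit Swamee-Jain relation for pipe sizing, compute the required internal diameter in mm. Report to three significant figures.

D ≈ 327 mm

Swamee-Jain (Type III): D = 0.66·[ε^1.25·(LQ²/(gh_f))^4.75 + ν·Q^9.4·(L/(gh_f))^5.2]^0.04
LQ²/(gh_f) = 0.3868; L/(gh_f) = 14.92
Term 1 = ε^1.25·(…)^4.75 = 6.74×10^-10; Term 2 = ν·Q^9.4·(…)^5.2 = 2.27×10^-8
D = 0.66·(6.74×10^-10 + 2.27×10^-8)^0.04 = 0.3268 m = 327 mm
Check: V = 1.92 m/s, Re = 1.23×10^6, f = 0.01136, h_f = 17.1 m ≈ 17.9 m ✓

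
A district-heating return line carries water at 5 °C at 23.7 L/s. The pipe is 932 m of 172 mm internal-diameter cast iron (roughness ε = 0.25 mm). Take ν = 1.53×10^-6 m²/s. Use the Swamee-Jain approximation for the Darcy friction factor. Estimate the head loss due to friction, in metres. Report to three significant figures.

V = 4Q/(πD²) = 4·0.0237/(π·0.172²) = 1.020 m/s
Re = VD/ν = 1.020·0.172/1.53×10^-6 = 1.15×10^5 → turbulent
ε/D = 0.25/172 = 0.00145
Swamee-Jain: f = 0.02357
h_f = f(L/D)V²/(2g) = 0.02357·(932/0.172)·1.020²/(2·9.81) = 6.772 m

h_f ≈ 6.77 m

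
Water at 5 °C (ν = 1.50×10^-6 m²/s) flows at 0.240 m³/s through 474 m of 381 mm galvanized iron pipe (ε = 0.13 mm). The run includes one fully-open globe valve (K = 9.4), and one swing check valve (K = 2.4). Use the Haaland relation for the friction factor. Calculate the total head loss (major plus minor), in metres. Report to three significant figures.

H_L ≈ 7.28 m

V = 4Q/(πD²) = 2.105 m/s; V²/2g = 0.2259 m
Re = 5.35×10^5, ε/D = 3.41×10^-4 → f = 0.01641 (Haaland)
Major: h_f = f(L/D)·V²/2g = 0.01641·1244·0.2259 = 4.612 m
Minor: ΣK = 11.8; h_m = ΣK·V²/2g = 2.665 m
Total H_L = 4.612 + 2.665 = 7.277 m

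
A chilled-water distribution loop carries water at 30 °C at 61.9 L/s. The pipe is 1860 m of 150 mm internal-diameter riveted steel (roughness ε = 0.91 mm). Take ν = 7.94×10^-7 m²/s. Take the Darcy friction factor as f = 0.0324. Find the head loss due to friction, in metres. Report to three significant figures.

h_f ≈ 251 m

V = 4Q/(πD²) = 4·0.0619/(π·0.150²) = 3.503 m/s
h_f = f(L/D)V²/(2g) = 0.03240·(1860/0.150)·3.503²/(2·9.81) = 251.2 m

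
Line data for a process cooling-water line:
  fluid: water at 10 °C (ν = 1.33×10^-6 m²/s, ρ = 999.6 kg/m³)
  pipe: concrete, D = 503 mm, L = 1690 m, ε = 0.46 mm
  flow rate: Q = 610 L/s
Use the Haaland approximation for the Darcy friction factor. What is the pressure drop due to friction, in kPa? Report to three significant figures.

Δp ≈ 309 kPa

V = 4Q/(πD²) = 4·0.610/(π·0.503²) = 3.070 m/s
Re = VD/ν = 3.070·0.503/1.33×10^-6 = 1.16×10^6 → turbulent
ε/D = 0.46/503 = 9.15×10^-4
Haaland: f = 0.01950
h_f = f(L/D)V²/(2g) = 0.01950·(1690/0.503)·3.070²/(2·9.81) = 31.47 m
Δp = ρg·h_f = 999.6·9.81·31.47 = 308.6 kPa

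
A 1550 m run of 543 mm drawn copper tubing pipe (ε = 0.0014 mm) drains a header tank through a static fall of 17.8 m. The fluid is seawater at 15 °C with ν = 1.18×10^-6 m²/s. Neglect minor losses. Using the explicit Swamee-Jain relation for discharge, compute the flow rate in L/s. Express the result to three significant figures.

Q ≈ 776 L/s

Swamee-Jain (Type II): Q = -0.965·√(gD⁵h_f/L)·ln[ε/(3.7D) + √(3.17ν²L/(gD³h_f))]
√(gD⁵h_f/L) = √(9.81·0.543⁵·17.8/1550) = 0.07293
ε/(3.7D) = 6.97×10^-7; √(3.17ν²L/(gD³h_f)) = 1.56×10^-5
Q = -0.965·0.07293·ln(1.634×10^-5) = 0.7756 m³/s
Check: V = 3.35 m/s, Re = 1.54×10^6, f = 0.01089, h_f = 17.8 m ≈ 17.8 m ✓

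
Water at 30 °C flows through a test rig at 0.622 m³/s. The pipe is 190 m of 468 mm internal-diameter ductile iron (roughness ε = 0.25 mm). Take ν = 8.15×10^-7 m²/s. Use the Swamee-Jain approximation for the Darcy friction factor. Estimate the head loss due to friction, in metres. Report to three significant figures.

V = 4Q/(πD²) = 4·0.622/(π·0.468²) = 3.616 m/s
Re = VD/ν = 3.616·0.468/8.15×10^-7 = 2.08×10^6 → turbulent
ε/D = 0.25/468 = 5.34×10^-4
Swamee-Jain: f = 0.01726
h_f = f(L/D)V²/(2g) = 0.01726·(190/0.468)·3.616²/(2·9.81) = 4.668 m

h_f ≈ 4.67 m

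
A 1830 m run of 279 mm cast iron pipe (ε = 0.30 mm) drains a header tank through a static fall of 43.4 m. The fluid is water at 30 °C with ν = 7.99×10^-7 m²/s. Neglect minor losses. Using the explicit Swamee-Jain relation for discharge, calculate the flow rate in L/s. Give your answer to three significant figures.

Q ≈ 155 L/s

Swamee-Jain (Type II): Q = -0.965·√(gD⁵h_f/L)·ln[ε/(3.7D) + √(3.17ν²L/(gD³h_f))]
√(gD⁵h_f/L) = √(9.81·0.279⁵·43.4/1830) = 0.01983
ε/(3.7D) = 2.91×10^-4; √(3.17ν²L/(gD³h_f)) = 2.00×10^-5
Q = -0.965·0.01983·ln(3.106×10^-4) = 0.1546 m³/s
Check: V = 2.53 m/s, Re = 8.83×10^5, f = 0.02041, h_f = 43.6 m ≈ 43.4 m ✓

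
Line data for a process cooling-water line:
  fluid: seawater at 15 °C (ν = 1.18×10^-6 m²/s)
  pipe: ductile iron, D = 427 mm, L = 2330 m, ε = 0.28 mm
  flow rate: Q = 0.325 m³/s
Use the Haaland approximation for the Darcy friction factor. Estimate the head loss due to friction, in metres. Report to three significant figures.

h_f ≈ 26.1 m

V = 4Q/(πD²) = 4·0.325/(π·0.427²) = 2.270 m/s
Re = VD/ν = 2.270·0.427/1.18×10^-6 = 8.21×10^5 → turbulent
ε/D = 0.28/427 = 6.56×10^-4
Haaland: f = 0.01824
h_f = f(L/D)V²/(2g) = 0.01824·(2330/0.427)·2.270²/(2·9.81) = 26.12 m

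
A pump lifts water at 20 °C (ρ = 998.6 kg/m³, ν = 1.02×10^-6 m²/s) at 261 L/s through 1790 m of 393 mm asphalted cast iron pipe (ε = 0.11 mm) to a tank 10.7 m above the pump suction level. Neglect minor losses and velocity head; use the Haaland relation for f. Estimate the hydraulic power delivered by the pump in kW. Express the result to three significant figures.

V = 4Q/(πD²) = 2.152 m/s; Re = 8.29×10^5; ε/D = 2.80×10^-4; f = 0.01554
h_f = f(L/D)V²/2g = 16.70 m
Total head H = z + h_f = 10.7 + 16.70 = 27.40 m
P_hyd = ρgQH = 998.6·9.81·0.261·27.40 = 70.06 kW

P_hyd ≈ 70.1 kW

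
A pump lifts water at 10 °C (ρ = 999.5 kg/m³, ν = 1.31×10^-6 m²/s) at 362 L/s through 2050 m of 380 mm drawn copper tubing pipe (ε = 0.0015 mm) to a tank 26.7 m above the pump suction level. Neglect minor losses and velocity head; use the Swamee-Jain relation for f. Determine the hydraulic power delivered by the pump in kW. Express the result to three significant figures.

V = 4Q/(πD²) = 3.192 m/s; Re = 9.26×10^5; ε/D = 3.95×10^-6; f = 0.01185
h_f = f(L/D)V²/2g = 33.21 m
Total head H = z + h_f = 26.7 + 33.21 = 59.91 m
P_hyd = ρgQH = 999.5·9.81·0.362·59.91 = 212.6 kW

P_hyd ≈ 213 kW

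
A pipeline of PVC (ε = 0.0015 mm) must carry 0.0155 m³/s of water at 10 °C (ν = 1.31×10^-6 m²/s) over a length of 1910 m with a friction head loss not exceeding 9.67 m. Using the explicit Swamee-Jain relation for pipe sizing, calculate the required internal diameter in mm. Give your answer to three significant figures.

D ≈ 150 mm

Swamee-Jain (Type III): D = 0.66·[ε^1.25·(LQ²/(gh_f))^4.75 + ν·Q^9.4·(L/(gh_f))^5.2]^0.04
LQ²/(gh_f) = 0.004837; L/(gh_f) = 20.13
Term 1 = ε^1.25·(…)^4.75 = 5.27×10^-19; Term 2 = ν·Q^9.4·(…)^5.2 = 7.71×10^-17
D = 0.66·(5.27×10^-19 + 7.71×10^-17)^0.04 = 0.1497 m = 150 mm
Check: V = 0.881 m/s, Re = 1.01×10^5, f = 0.01790, h_f = 9.04 m ≈ 9.67 m ✓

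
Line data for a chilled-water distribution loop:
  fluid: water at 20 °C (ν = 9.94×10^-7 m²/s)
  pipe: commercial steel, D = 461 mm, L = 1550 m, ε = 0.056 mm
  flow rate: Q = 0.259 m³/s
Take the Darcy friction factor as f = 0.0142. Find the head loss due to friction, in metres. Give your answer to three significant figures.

V = 4Q/(πD²) = 4·0.259/(π·0.461²) = 1.552 m/s
h_f = f(L/D)V²/(2g) = 0.01420·(1550/0.461)·1.552²/(2·9.81) = 5.859 m

h_f ≈ 5.86 m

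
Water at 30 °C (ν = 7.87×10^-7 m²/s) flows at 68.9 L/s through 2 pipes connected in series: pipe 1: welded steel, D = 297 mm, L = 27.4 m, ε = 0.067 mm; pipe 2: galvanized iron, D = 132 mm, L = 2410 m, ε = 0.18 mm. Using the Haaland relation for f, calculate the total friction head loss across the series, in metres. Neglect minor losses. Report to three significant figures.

Pipe 1: V = 0.9945 m/s, Re = 3.75×10^5, ε/D = 2.26×10^-4, f = 0.01591, h_1 = f(L/D)V²/2g = 0.07397 m
Pipe 2: V = 5.035 m/s, Re = 8.44×10^5, ε/D = 0.00136, f = 0.02150, h_2 = f(L/D)V²/2g = 507.2 m
Series → Q common, losses add: H = Σh = 507.2 m

H ≈ 507 m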